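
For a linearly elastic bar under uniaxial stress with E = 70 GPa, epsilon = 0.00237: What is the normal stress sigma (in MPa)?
Model: a linearly elastic bar under uniaxial stress, so sigma = E·epsilon.
Convert to SI units:
  E = 70 GPa = 7 × 10¹⁰ Pa
Substitute:
  sigma = (7 × 10¹⁰) × 0.00237
  sigma = 1.659 × 10⁸ Pa
Convert: sigma = 1.659 × 10⁸ Pa = 165.9 MPa
Final answer: sigma = 165.9 MPa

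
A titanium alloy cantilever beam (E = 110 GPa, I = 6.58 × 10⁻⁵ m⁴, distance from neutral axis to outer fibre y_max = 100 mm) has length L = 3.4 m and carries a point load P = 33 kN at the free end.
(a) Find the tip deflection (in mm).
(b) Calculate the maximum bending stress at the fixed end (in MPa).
(a) Tip deflection of a cantilever with an end point load: δ = P·L^3 / (3·E·I). Convert P = 33 kN = 33000 N, E = 110 GPa = 1.1 × 10¹¹ Pa.
  δ = (33000 × 3.4^3) / (3 × (1.1 × 10¹¹) × (6.58 × 10⁻⁵)) = 0.05973 m = 59.73 mm
(b) Maximum bending moment at the fixed end: M = P·L = 33000 × 3.4 = 112200 N·m. Convert y_max = 100 mm = 0.1 m.
  σ = M·y_max / I = (112200 × 0.1) / (6.58 × 10⁻⁵) = 1.705 × 10⁸ Pa = 170.5 MPa
Final answer: (a) δ = 59.73 mm, (b) σ = 170.5 MPa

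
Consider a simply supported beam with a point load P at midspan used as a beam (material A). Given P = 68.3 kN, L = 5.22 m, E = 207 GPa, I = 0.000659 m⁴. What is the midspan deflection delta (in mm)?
Model: a simply supported beam with a point load P at midspan, so delta = (P·L^3) / (48·E·I).
Convert to SI units:
  P = 68.3 kN = 68300 N
  E = 207 GPa = 2.07 × 10¹¹ Pa
Substitute:
  delta = (68300 × 5.22^3) / (48 × (2.07 × 10¹¹) × 0.000659)
  delta = 0.001484 m
Convert: delta = 0.001484 m = 1.484 mm
Final answer: delta = 1.484 mm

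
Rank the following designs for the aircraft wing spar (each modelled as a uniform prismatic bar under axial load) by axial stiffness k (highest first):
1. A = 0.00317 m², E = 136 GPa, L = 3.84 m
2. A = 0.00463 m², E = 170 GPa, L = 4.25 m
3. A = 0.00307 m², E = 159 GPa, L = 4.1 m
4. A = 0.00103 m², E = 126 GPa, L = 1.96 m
Model: a uniform prismatic bar under axial load, so k = (A·E) / L (SI units).
  Case 1: k = (0.00317 × (1.36 × 10¹¹)) / 3.84 = 1.123 × 10⁸ N/m = 112.3 MN/m
  Case 2: k = (0.00463 × (1.7 × 10¹¹)) / 4.25 = 1.852 × 10⁸ N/m = 185.2 MN/m
  Case 3: k = (0.00307 × (1.59 × 10¹¹)) / 4.1 = 1.191 × 10⁸ N/m = 119.1 MN/m
  Case 4: k = (0.00103 × (1.26 × 10¹¹)) / 1.96 = 6.621 × 10⁷ N/m = 66.21 MN/m
Ordering: 185.2 MN/m (case 2) > 119.1 MN/m (case 3) > 112.3 MN/m (case 1) > 66.21 MN/m (case 4)
Final answer: 2, 3, 1, 4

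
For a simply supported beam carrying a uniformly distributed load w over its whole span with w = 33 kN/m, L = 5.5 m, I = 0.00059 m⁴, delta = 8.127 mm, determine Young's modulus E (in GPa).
Model: a simply supported beam carrying a uniformly distributed load w over its whole span, so delta = (5·w·L^4) / (384·E·I).
Solve for E: E = (5·w·L^4) / (384·delta·I).
Convert to SI units:
  w = 33 kN/m = 33000 N/m
  delta = 8.127 mm = 0.008127 m
Substitute:
  E = (5 × 33000 × 5.5^4) / (384 × 0.008127 × 0.00059)
  E = 8.2 × 10¹⁰ Pa
Convert: E = 8.2 × 10¹⁰ Pa = 82 GPa
Final answer: E = 82 GPa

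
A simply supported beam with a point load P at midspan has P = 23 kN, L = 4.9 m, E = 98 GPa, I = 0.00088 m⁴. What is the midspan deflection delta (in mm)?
Model: a simply supported beam with a point load P at midspan, so delta = (P·L^3) / (48·E·I).
Convert to SI units:
  P = 23 kN = 23000 N
  E = 98 GPa = 9.8 × 10¹⁰ Pa
Substitute:
  delta = (23000 × 4.9^3) / (48 × (9.8 × 10¹⁰) × 0.00088)
  delta = 0.0006537 m
Convert: delta = 0.0006537 m = 0.6537 mm
Final answer: delta = 0.6537 mm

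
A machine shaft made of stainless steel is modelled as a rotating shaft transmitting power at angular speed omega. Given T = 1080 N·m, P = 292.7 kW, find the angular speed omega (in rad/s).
Model: a rotating shaft transmitting power at angular speed omega, so P = T·omega.
Solve for omega: omega = P / T.
Convert to SI units:
  P = 292.7 kW = 292700 W
Substitute:
  omega = 292700 / 1080
  omega = 271 rad/s
Final answer: omega = 271 rad/s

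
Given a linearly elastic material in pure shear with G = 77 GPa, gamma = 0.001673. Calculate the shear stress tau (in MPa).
Model: a linearly elastic material in pure shear, so tau = G·gamma.
Convert to SI units:
  G = 77 GPa = 7.7 × 10¹⁰ Pa
Substitute:
  tau = (7.7 × 10¹⁰) × 0.001673
  tau = 1.288 × 10⁸ Pa
Convert: tau = 1.288 × 10⁸ Pa = 128.8 MPa
Final answer: tau = 128.8 MPa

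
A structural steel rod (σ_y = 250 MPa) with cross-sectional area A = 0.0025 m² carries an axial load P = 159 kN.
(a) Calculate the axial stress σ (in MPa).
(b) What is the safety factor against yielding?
(a) Axial stress σ = P/A. Convert P = 159 kN = 159000 N.
  σ = 159000 / 0.0025 = 6.36 × 10⁷ Pa = 63.6 MPa
(b) Safety factor SF = σ_y/σ = 250 / 63.6 = 3.931
Final answer: (a) σ = 63.6 MPa, (b) SF = 3.931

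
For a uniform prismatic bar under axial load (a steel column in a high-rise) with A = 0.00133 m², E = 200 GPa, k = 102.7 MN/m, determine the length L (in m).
Model: a uniform prismatic bar under axial load, so k = (A·E) / L.
Solve for L: L = (A·E) / k.
Convert to SI units:
  E = 200 GPa = 2 × 10¹¹ Pa
  k = 102.7 MN/m = 1.027 × 10⁸ N/m
Substitute:
  L = (0.00133 × (2 × 10¹¹)) / (1.027 × 10⁸)
  L = 2.59 m
Final answer: L = 2.59 m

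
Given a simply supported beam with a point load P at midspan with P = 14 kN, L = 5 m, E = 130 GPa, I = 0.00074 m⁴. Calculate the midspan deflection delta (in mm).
Model: a simply supported beam with a point load P at midspan, so delta = (P·L^3) / (48·E·I).
Convert to SI units:
  P = 14 kN = 14000 N
  E = 130 GPa = 1.3 × 10¹¹ Pa
Substitute:
  delta = (14000 × 5^3) / (48 × (1.3 × 10¹¹) × 0.00074)
  delta = 0.000379 m
Convert: delta = 0.000379 m = 0.379 mm
Final answer: delta = 0.379 mm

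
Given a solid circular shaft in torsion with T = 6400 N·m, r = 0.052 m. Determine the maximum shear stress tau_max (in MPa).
Model: a solid circular shaft in torsion, so tau_max = (2·T) / (π·r^3).
Substitute:
  tau_max = (2 × 6400) / (π × 0.052^3)
  tau_max = 2.898 × 10⁷ Pa
Convert: tau_max = 2.898 × 10⁷ Pa = 28.98 MPa
Final answer: tau_max = 28.98 MPa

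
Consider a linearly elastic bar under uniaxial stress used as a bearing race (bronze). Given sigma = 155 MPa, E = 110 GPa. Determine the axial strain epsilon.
Model: a linearly elastic bar under uniaxial stress, so epsilon = sigma / E.
Convert to SI units:
  sigma = 155 MPa = 1.55 × 10⁸ Pa
  E = 110 GPa = 1.1 × 10¹¹ Pa
Substitute:
  epsilon = (1.55 × 10⁸) / (1.1 × 10¹¹)
  epsilon = 0.001409
Final answer: epsilon = 0.001409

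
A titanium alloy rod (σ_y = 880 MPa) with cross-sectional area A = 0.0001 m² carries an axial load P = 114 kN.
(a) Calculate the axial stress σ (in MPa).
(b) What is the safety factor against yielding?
(a) Axial stress σ = P/A. Convert P = 114 kN = 114000 N.
  σ = 114000 / 0.0001 = 1.14 × 10⁹ Pa = 1140 MPa
(b) Safety factor SF = σ_y/σ = 880 / 1140 = 0.7719
Final answer: (a) σ = 1140 MPa, (b) SF = 0.7719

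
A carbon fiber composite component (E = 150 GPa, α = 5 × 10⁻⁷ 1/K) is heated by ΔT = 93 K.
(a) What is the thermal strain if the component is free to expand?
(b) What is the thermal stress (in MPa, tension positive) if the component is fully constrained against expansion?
(a) Free thermal strain ε_th = α·ΔT = (5 × 10⁻⁷) × 93 = 4.65 × 10⁻⁵
(b) Fully constrained, the expansion is suppressed, so σ = -E·α·ΔT. Convert E = 150 GPa = 1.5 × 10¹¹ Pa.
  σ = -(1.5 × 10¹¹) × (5 × 10⁻⁷) × 93 = -6.975 × 10⁶ Pa = -6.975 MPa (compressive)
Final answer: (a) ε_th = 4.65 × 10⁻⁵, (b) σ = -6.975 MPa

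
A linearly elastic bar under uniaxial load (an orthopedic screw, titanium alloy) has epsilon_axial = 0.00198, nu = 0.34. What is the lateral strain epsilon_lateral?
Model: a linearly elastic bar under uniaxial load, so epsilon_lateral = -nu·epsilon_axial.
Substitute:
  epsilon_lateral = -(0.34 × 0.00198)
  epsilon_lateral = -0.0006732
Final answer: epsilon_lateral = -0.0006732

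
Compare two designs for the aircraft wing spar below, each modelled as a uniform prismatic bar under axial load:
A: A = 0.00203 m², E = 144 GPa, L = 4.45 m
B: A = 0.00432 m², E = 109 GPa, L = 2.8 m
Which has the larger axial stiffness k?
Model: a uniform prismatic bar under axial load, so k = (A·E) / L (SI units).
  A: k = (0.00203 × (1.44 × 10¹¹)) / 4.45 = 6.569 × 10⁷ N/m = 65.69 MN/m
  B: k = (0.00432 × (1.09 × 10¹¹)) / 2.8 = 1.682 × 10⁸ N/m = 168.2 MN/m
168.2 MN/m > 65.69 MN/m, so B is larger.
Final answer: B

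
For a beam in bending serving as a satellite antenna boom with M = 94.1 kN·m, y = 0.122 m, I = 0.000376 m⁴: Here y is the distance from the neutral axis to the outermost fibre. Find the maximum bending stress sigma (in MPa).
Model: a beam in bending, so sigma = (M·y) / I.
Convert to SI units:
  M = 94.1 kN·m = 94100 N·m
Substitute:
  sigma = (94100 × 0.122) / 0.000376
  sigma = 3.053 × 10⁷ Pa
Convert: sigma = 3.053 × 10⁷ Pa = 30.53 MPa
Final answer: sigma = 30.53 MPa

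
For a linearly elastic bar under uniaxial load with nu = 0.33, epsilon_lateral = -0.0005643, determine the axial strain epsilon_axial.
Model: a linearly elastic bar under uniaxial load, so epsilon_lateral = -nu·epsilon_axial.
Solve for epsilon_axial: epsilon_axial = -epsilon_lateral / nu.
Substitute:
  epsilon_axial = -(-0.0005643) / 0.33
  epsilon_axial = 0.00171
Final answer: epsilon_axial = 0.00171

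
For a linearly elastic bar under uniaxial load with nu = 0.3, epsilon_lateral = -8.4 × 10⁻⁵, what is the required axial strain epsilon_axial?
Model: a linearly elastic bar under uniaxial load, so epsilon_lateral = -nu·epsilon_axial.
Solve for epsilon_axial: epsilon_axial = -epsilon_lateral / nu.
Substitute:
  epsilon_axial = -(-8.4 × 10⁻⁵) / 0.3
  epsilon_axial = 0.00028
Final answer: epsilon_axial = 0.00028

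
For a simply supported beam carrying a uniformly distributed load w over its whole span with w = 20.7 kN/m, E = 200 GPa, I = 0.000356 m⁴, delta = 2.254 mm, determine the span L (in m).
Model: a simply supported beam carrying a uniformly distributed load w over its whole span, so delta = (5·w·L^4) / (384·E·I).
Solve for L: L = ((384·delta·E·I) / (5·w))^(1/4).
Convert to SI units:
  w = 20.7 kN/m = 20700 N/m
  E = 200 GPa = 2 × 10¹¹ Pa
  delta = 2.254 mm = 0.002254 m
Substitute:
  L = ((384 × 0.002254 × (2 × 10¹¹) × 0.000356) / (5 × 20700))^(1/4)
  L = 4.94 m
Final answer: L = 4.94 m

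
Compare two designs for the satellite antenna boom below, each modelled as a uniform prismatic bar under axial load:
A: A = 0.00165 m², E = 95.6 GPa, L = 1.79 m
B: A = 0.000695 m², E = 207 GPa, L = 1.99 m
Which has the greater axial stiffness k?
Model: a uniform prismatic bar under axial load, so k = (A·E) / L (SI units).
  A: k = (0.00165 × (9.56 × 10¹⁰)) / 1.79 = 8.812 × 10⁷ N/m = 88.12 MN/m
  B: k = (0.000695 × (2.07 × 10¹¹)) / 1.99 = 7.229 × 10⁷ N/m = 72.29 MN/m
88.12 MN/m > 72.29 MN/m, so A is larger.
Final answer: A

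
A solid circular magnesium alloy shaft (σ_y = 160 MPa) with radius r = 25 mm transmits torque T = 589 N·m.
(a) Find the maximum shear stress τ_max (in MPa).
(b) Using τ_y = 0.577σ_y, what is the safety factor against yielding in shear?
(a) For a solid circular shaft, τ_max = T·r/J with J = π·r^4/2, i.e. τ_max = 2·T / (π·r^3). Convert r = 25 mm = 0.025 m.
  τ_max = (2 × 589) / (π × 0.025^3) = 2.4 × 10⁷ Pa = 24 MPa
(b) τ_y = 0.577 × 160 = 92.32 MPa
  SF = τ_y/τ_max = 92.32 / 24 = 3.847
Final answer: (a) τ_max = 24 MPa, (b) SF = 3.847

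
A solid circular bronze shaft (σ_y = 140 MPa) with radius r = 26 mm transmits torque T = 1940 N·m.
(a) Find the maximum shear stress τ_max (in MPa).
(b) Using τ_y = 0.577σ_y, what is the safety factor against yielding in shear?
(a) For a solid circular shaft, τ_max = T·r/J with J = π·r^4/2, i.e. τ_max = 2·T / (π·r^3). Convert r = 26 mm = 0.026 m.
  τ_max = (2 × 1940) / (π × 0.026^3) = 7.027 × 10⁷ Pa = 70.27 MPa
(b) τ_y = 0.577 × 140 = 80.78 MPa
  SF = τ_y/τ_max = 80.78 / 70.27 = 1.15
Final answer: (a) τ_max = 70.27 MPa, (b) SF = 1.15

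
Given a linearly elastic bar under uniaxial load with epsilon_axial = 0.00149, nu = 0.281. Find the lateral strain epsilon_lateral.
Model: a linearly elastic bar under uniaxial load, so epsilon_lateral = -nu·epsilon_axial.
Substitute:
  epsilon_lateral = -(0.281 × 0.00149)
  epsilon_lateral = -0.0004187
Final answer: epsilon_lateral = -0.0004187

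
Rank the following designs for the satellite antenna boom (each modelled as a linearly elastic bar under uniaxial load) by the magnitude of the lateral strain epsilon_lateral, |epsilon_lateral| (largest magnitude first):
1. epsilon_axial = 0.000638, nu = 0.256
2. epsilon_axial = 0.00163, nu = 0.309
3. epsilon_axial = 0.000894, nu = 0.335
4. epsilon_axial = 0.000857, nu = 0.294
Model: a linearly elastic bar under uniaxial load, so epsilon_lateral = -nu·epsilon_axial (SI units).
  Case 1: epsilon_lateral = -(0.256 × 0.000638) = -0.0001633
  Case 2: epsilon_lateral = -(0.309 × 0.00163) = -0.0005037
  Case 3: epsilon_lateral = -(0.335 × 0.000894) = -0.0002995
  Case 4: epsilon_lateral = -(0.294 × 0.000857) = -0.000252
Ordering by |epsilon_lateral|: 0.0005037 (case 2) > 0.0002995 (case 3) > 0.000252 (case 4) > 0.0001633 (case 1)
Final answer: 2, 3, 4, 1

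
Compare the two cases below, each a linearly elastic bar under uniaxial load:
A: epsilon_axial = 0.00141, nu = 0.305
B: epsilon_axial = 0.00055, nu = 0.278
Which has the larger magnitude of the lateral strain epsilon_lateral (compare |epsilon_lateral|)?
Model: a linearly elastic bar under uniaxial load, so epsilon_lateral = -nu·epsilon_axial (SI units).
  A: epsilon_lateral = -(0.305 × 0.00141) = -0.0004301
  B: epsilon_lateral = -(0.278 × 0.00055) = -0.0001529
|epsilon_lateral|: A = 0.0004301, B = 0.0001529, so A is larger in magnitude.
Final answer: A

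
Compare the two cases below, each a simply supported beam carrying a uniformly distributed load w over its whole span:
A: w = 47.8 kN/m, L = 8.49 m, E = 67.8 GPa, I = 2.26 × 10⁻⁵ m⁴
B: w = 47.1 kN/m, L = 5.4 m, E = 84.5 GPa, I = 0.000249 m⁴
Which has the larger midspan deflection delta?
Model: a simply supported beam carrying a uniformly distributed load w over its whole span, so delta = (5·w·L^4) / (384·E·I) (SI units).
  A: delta = (5 × 47800 × 8.49^4) / (384 × (6.78 × 10¹⁰) × (2.26 × 10⁻⁵)) = 2.11 m = 2110 mm
  B: delta = (5 × 47100 × 5.4^4) / (384 × (8.45 × 10¹⁰) × 0.000249) = 0.02478 m = 24.78 mm
2110 mm > 24.78 mm, so A is larger.
Final answer: A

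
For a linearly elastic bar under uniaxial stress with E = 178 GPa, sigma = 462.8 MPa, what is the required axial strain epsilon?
Model: a linearly elastic bar under uniaxial stress, so sigma = E·epsilon.
Solve for epsilon: epsilon = sigma / E.
Convert to SI units:
  E = 178 GPa = 1.78 × 10¹¹ Pa
  sigma = 462.8 MPa = 4.628 × 10⁸ Pa
Substitute:
  epsilon = (4.628 × 10⁸) / (1.78 × 10¹¹)
  epsilon = 0.0026
Final answer: epsilon = 0.0026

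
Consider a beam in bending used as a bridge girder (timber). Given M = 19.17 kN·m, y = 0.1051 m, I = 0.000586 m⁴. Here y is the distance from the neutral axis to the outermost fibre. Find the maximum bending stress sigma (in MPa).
Model: a beam in bending, so sigma = (M·y) / I.
Convert to SI units:
  M = 19.17 kN·m = 19170 N·m
Substitute:
  sigma = (19170 × 0.1051) / 0.000586
  sigma = 3.438 × 10⁶ Pa
Convert: sigma = 3.438 × 10⁶ Pa = 3.438 MPa
Final answer: sigma = 3.438 MPa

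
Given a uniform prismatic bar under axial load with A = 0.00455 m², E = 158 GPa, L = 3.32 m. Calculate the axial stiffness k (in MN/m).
Model: a uniform prismatic bar under axial load, so k = (A·E) / L.
Convert to SI units:
  E = 158 GPa = 1.58 × 10¹¹ Pa
Substitute:
  k = (0.00455 × (1.58 × 10¹¹)) / 3.32
  k = 2.165 × 10⁸ N/m
Convert: k = 2.165 × 10⁸ N/m = 216.5 MN/m
Final answer: k = 216.5 MN/m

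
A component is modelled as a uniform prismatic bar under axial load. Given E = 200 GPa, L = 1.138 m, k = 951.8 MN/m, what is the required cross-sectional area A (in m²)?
Model: a uniform prismatic bar under axial load, so k = (A·E) / L.
Solve for A: A = (k·L) / E.
Convert to SI units:
  E = 200 GPa = 2 × 10¹¹ Pa
  k = 951.8 MN/m = 9.518 × 10⁸ N/m
Substitute:
  A = ((9.518 × 10⁸) × 1.138) / (2 × 10¹¹)
  A = 0.005416 m²
Final answer: A = 0.005416 m²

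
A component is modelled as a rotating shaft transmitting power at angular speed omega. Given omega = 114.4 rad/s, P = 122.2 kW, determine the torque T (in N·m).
Model: a rotating shaft transmitting power at angular speed omega, so P = T·omega.
Solve for T: T = P / omega.
Convert to SI units:
  P = 122.2 kW = 122200 W
Substitute:
  T = 122200 / 114.4
  T = 1068 N·m
Final answer: T = 1068 N·m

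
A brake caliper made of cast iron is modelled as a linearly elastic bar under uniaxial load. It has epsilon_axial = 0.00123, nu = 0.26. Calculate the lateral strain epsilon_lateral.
Model: a linearly elastic bar under uniaxial load, so epsilon_lateral = -nu·epsilon_axial.
Substitute:
  epsilon_lateral = -(0.26 × 0.00123)
  epsilon_lateral = -0.0003198
Final answer: epsilon_lateral = -0.0003198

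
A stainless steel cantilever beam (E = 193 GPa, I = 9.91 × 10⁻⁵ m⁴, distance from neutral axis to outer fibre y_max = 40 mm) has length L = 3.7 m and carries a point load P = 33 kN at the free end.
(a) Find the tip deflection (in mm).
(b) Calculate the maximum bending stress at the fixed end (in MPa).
(a) Tip deflection of a cantilever with an end point load: δ = P·L^3 / (3·E·I). Convert P = 33 kN = 33000 N, E = 193 GPa = 1.93 × 10¹¹ Pa.
  δ = (33000 × 3.7^3) / (3 × (1.93 × 10¹¹) × (9.91 × 10⁻⁵)) = 0.02913 m = 29.13 mm
(b) Maximum bending moment at the fixed end: M = P·L = 33000 × 3.7 = 122100 N·m. Convert y_max = 40 mm = 0.04 m.
  σ = M·y_max / I = (122100 × 0.04) / (9.91 × 10⁻⁵) = 4.928 × 10⁷ Pa = 49.28 MPa
Final answer: (a) δ = 29.13 mm, (b) σ = 49.28 MPa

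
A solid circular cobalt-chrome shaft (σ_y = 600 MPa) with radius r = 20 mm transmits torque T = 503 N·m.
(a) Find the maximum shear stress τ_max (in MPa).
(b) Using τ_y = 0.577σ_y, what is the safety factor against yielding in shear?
(a) For a solid circular shaft, τ_max = T·r/J with J = π·r^4/2, i.e. τ_max = 2·T / (π·r^3). Convert r = 20 mm = 0.02 m.
  τ_max = (2 × 503) / (π × 0.02^3) = 4.003 × 10⁷ Pa = 40.03 MPa
(b) τ_y = 0.577 × 600 = 346.2 MPa
  SF = τ_y/τ_max = 346.2 / 40.03 = 8.649
Final answer: (a) τ_max = 40.03 MPa, (b) SF = 8.649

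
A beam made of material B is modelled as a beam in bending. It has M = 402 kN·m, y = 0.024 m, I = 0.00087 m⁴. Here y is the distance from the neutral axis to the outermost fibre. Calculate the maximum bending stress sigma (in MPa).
Model: a beam in bending, so sigma = (M·y) / I.
Convert to SI units:
  M = 402 kN·m = 402000 N·m
Substitute:
  sigma = (402000 × 0.024) / 0.00087
  sigma = 1.109 × 10⁷ Pa
Convert: sigma = 1.109 × 10⁷ Pa = 11.09 MPa
Final answer: sigma = 11.09 MPa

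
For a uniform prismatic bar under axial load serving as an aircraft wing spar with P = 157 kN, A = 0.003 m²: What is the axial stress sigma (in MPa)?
Model: a uniform prismatic bar under axial load, so sigma = P / A.
Convert to SI units:
  P = 157 kN = 157000 N
Substitute:
  sigma = 157000 / 0.003
  sigma = 5.233 × 10⁷ Pa
Convert: sigma = 5.233 × 10⁷ Pa = 52.33 MPa
Final answer: sigma = 52.33 MPa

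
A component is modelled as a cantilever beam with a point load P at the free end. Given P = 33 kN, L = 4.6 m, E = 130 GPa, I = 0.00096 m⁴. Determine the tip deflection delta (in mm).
Model: a cantilever beam with a point load P at the free end, so delta = (P·L^3) / (3·E·I).
Convert to SI units:
  P = 33 kN = 33000 N
  E = 130 GPa = 1.3 × 10¹¹ Pa
Substitute:
  delta = (33000 × 4.6^3) / (3 × (1.3 × 10¹¹) × 0.00096)
  delta = 0.008579 m
Convert: delta = 0.008579 m = 8.579 mm
Final answer: delta = 8.579 mm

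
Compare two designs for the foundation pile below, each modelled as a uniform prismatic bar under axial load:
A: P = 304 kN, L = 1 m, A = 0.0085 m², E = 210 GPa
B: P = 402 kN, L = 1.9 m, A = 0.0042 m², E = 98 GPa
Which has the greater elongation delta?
Model: a uniform prismatic bar under axial load, so delta = (P·L) / (A·E) (SI units).
  A: delta = (304000 × 1) / (0.0085 × (2.1 × 10¹¹)) = 0.0001703 m = 0.1703 mm
  B: delta = (402000 × 1.9) / (0.0042 × (9.8 × 10¹⁰)) = 0.001856 m = 1.856 mm
1.856 mm > 0.1703 mm, so B is larger.
Final answer: B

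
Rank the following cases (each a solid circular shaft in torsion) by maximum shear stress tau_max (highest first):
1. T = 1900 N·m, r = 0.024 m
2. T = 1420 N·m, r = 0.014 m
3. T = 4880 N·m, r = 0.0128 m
Model: a solid circular shaft in torsion, so tau_max = (2·T) / (π·r^3) (SI units).
  Case 1: tau_max = (2 × 1900) / (π × 0.024^3) = 8.75 × 10⁷ Pa = 87.5 MPa
  Case 2: tau_max = (2 × 1420) / (π × 0.014^3) = 3.294 × 10⁸ Pa = 329.4 MPa
  Case 3: tau_max = (2 × 4880) / (π × 0.0128^3) = 1.481 × 10⁹ Pa = 1481 MPa
Ordering: 1481 MPa (case 3) > 329.4 MPa (case 2) > 87.5 MPa (case 1)
Final answer: 3, 2, 1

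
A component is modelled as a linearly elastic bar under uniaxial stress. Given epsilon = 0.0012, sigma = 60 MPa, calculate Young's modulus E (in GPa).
Model: a linearly elastic bar under uniaxial stress, so sigma = E·epsilon.
Solve for E: E = sigma / epsilon.
Convert to SI units:
  sigma = 60 MPa = 6 × 10⁷ Pa
Substitute:
  E = (6 × 10⁷) / 0.0012
  E = 5 × 10¹⁰ Pa
Convert: E = 5 × 10¹⁰ Pa = 50 GPa
Final answer: E = 50 GPa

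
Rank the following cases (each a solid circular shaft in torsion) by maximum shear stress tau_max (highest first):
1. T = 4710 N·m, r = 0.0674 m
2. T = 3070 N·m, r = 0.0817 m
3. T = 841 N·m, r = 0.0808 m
Model: a solid circular shaft in torsion, so tau_max = (2·T) / (π·r^3) (SI units).
  Case 1: tau_max = (2 × 4710) / (π × 0.0674^3) = 9.793 × 10⁶ Pa = 9.793 MPa
  Case 2: tau_max = (2 × 3070) / (π × 0.0817^3) = 3.584 × 10⁶ Pa = 3.584 MPa
  Case 3: tau_max = (2 × 841) / (π × 0.0808^3) = 1.015 × 10⁶ Pa = 1.015 MPa
Ordering: 9.793 MPa (case 1) > 3.584 MPa (case 2) > 1.015 MPa (case 3)
Final answer: 1, 2, 3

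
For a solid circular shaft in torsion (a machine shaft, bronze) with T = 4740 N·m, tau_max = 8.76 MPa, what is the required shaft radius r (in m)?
Model: a solid circular shaft in torsion, so tau_max = (2·T) / (π·r^3).
Solve for r: r = ((2·T) / (π·tau_max))^(1/3).
Convert to SI units:
  tau_max = 8.76 MPa = 8.76 × 10⁶ Pa
Substitute:
  r = ((2 × 4740) / (π × (8.76 × 10⁶)))^(1/3)
  r = 0.0701 m
Final answer: r = 0.0701 m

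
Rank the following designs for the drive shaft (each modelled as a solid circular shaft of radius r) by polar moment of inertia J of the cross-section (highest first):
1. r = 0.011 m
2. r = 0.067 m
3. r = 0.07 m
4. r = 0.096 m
Model: a solid circular shaft of radius r, so J = (π·r^4) / 2 (SI units).
  Case 1: J = (π × 0.011^4) / 2 = 2.3 × 10⁻⁸ m⁴
  Case 2: J = (π × 0.067^4) / 2 = 3.165 × 10⁻⁵ m⁴
  Case 3: J = (π × 0.07^4) / 2 = 3.771 × 10⁻⁵ m⁴
  Case 4: J = (π × 0.096^4) / 2 = 0.0001334 m⁴
Ordering: 0.0001334 m⁴ (case 4) > 3.771 × 10⁻⁵ m⁴ (case 3) > 3.165 × 10⁻⁵ m⁴ (case 2) > 2.3 × 10⁻⁸ m⁴ (case 1)
Final answer: 4, 3, 2, 1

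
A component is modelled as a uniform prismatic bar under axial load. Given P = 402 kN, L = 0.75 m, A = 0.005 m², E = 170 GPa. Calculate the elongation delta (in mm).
Model: a uniform prismatic bar under axial load, so delta = (P·L) / (A·E).
Convert to SI units:
  P = 402 kN = 402000 N
  E = 170 GPa = 1.7 × 10¹¹ Pa
Substitute:
  delta = (402000 × 0.75) / (0.005 × (1.7 × 10¹¹))
  delta = 0.0003547 m
Convert: delta = 0.0003547 m = 0.3547 mm
Final answer: delta = 0.3547 mm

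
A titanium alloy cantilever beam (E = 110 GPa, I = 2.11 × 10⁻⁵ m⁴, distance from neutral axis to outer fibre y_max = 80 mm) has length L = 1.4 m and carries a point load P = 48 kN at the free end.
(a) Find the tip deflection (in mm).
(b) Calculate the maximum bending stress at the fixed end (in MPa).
(a) Tip deflection of a cantilever with an end point load: δ = P·L^3 / (3·E·I). Convert P = 48 kN = 48000 N, E = 110 GPa = 1.1 × 10¹¹ Pa.
  δ = (48000 × 1.4^3) / (3 × (1.1 × 10¹¹) × (2.11 × 10⁻⁵)) = 0.01892 m = 18.92 mm
(b) Maximum bending moment at the fixed end: M = P·L = 48000 × 1.4 = 67200 N·m. Convert y_max = 80 mm = 0.08 m.
  σ = M·y_max / I = (67200 × 0.08) / (2.11 × 10⁻⁵) = 2.548 × 10⁸ Pa = 254.8 MPa
Final answer: (a) δ = 18.92 mm, (b) σ = 254.8 MPa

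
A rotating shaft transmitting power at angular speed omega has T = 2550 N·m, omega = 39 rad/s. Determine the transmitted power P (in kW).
Model: a rotating shaft transmitting power at angular speed omega, so P = T·omega.
Substitute:
  P = 2550 × 39
  P = 99450 W
Convert: P = 99450 W = 99.45 kW
Final answer: P = 99.45 kW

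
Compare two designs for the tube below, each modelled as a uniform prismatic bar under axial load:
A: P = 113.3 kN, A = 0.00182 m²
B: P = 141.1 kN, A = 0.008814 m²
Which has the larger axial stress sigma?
Model: a uniform prismatic bar under axial load, so sigma = P / A (SI units).
  A: sigma = 113300 / 0.00182 = 6.225 × 10⁷ Pa = 62.25 MPa
  B: sigma = 141100 / 0.008814 = 1.601 × 10⁷ Pa = 16.01 MPa
62.25 MPa > 16.01 MPa, so A is larger.
Final answer: A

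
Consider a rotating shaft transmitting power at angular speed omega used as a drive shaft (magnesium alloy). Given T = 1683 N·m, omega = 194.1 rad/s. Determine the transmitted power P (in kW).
Model: a rotating shaft transmitting power at angular speed omega, so P = T·omega.
Substitute:
  P = 1683 × 194.1
  P = 326700 W
Convert: P = 326700 W = 326.7 kW
Final answer: P = 326.7 kW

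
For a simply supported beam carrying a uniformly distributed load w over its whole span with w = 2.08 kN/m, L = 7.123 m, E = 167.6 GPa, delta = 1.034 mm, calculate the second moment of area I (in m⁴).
Model: a simply supported beam carrying a uniformly distributed load w over its whole span, so delta = (5·w·L^4) / (384·E·I).
Solve for I: I = (5·w·L^4) / (384·delta·E).
Convert to SI units:
  w = 2.08 kN/m = 2080 N/m
  E = 167.6 GPa = 1.676 × 10¹¹ Pa
  delta = 1.034 mm = 0.001034 m
Substitute:
  I = (5 × 2080 × 7.123^4) / (384 × 0.001034 × (1.676 × 10¹¹))
  I = 0.0004023 m⁴
Final answer: I = 0.0004023 m⁴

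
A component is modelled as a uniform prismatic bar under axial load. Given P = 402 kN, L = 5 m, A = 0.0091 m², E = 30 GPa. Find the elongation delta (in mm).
Model: a uniform prismatic bar under axial load, so delta = (P·L) / (A·E).
Convert to SI units:
  P = 402 kN = 402000 N
  E = 30 GPa = 3 × 10¹⁰ Pa
Substitute:
  delta = (402000 × 5) / (0.0091 × (3 × 10¹⁰))
  delta = 0.007363 m
Convert: delta = 0.007363 m = 7.363 mm
Final answer: delta = 7.363 mm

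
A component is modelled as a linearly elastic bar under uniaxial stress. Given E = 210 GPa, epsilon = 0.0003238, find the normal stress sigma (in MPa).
Model: a linearly elastic bar under uniaxial stress, so epsilon = sigma / E.
Solve for sigma: sigma = epsilon·E.
Convert to SI units:
  E = 210 GPa = 2.1 × 10¹¹ Pa
Substitute:
  sigma = 0.0003238 × (2.1 × 10¹¹)
  sigma = 6.8 × 10⁷ Pa
Convert: sigma = 6.8 × 10⁷ Pa = 68 MPa
Final answer: sigma = 68 MPa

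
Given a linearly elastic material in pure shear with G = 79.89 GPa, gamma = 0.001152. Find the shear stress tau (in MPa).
Model: a linearly elastic material in pure shear, so tau = G·gamma.
Convert to SI units:
  G = 79.89 GPa = 7.989 × 10¹⁰ Pa
Substitute:
  tau = (7.989 × 10¹⁰) × 0.001152
  tau = 9.203 × 10⁷ Pa
Convert: tau = 9.203 × 10⁷ Pa = 92.03 MPa
Final answer: tau = 92.03 MPa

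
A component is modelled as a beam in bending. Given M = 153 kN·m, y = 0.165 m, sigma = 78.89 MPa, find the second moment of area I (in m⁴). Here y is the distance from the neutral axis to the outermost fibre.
Model: a beam in bending, so sigma = (M·y) / I.
Solve for I: I = (M·y) / sigma.
Convert to SI units:
  M = 153 kN·m = 153000 N·m
  sigma = 78.89 MPa = 7.889 × 10⁷ Pa
Substitute:
  I = (153000 × 0.165) / (7.889 × 10⁷)
  I = 0.00032 m⁴
Final answer: I = 0.00032 m⁴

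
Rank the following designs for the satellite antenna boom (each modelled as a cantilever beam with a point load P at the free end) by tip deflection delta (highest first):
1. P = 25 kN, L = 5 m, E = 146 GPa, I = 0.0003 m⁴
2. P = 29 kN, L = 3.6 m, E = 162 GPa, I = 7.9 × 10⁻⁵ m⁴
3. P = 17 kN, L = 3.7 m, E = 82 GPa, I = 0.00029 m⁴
Model: a cantilever beam with a point load P at the free end, so delta = (P·L^3) / (3·E·I) (SI units).
  Case 1: delta = (25000 × 5^3) / (3 × (1.46 × 10¹¹) × 0.0003) = 0.02378 m = 23.78 mm
  Case 2: delta = (29000 × 3.6^3) / (3 × (1.62 × 10¹¹) × (7.9 × 10⁻⁵)) = 0.03524 m = 35.24 mm
  Case 3: delta = (17000 × 3.7^3) / (3 × (8.2 × 10¹⁰) × 0.00029) = 0.01207 m = 12.07 mm
Ordering: 35.24 mm (case 2) > 23.78 mm (case 1) > 12.07 mm (case 3)
Final answer: 2, 1, 3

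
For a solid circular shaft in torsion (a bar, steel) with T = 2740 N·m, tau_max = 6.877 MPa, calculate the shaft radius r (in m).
Model: a solid circular shaft in torsion, so tau_max = (2·T) / (π·r^3).
Solve for r: r = ((2·T) / (π·tau_max))^(1/3).
Convert to SI units:
  tau_max = 6.877 MPa = 6.877 × 10⁶ Pa
Substitute:
  r = ((2 × 2740) / (π × (6.877 × 10⁶)))^(1/3)
  r = 0.0633 m
Final answer: r = 0.0633 m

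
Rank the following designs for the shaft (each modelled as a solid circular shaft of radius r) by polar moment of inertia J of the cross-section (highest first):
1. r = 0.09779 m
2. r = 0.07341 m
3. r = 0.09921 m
Model: a solid circular shaft of radius r, so J = (π·r^4) / 2 (SI units).
  Case 1: J = (π × 0.09779^4) / 2 = 0.0001436 m⁴
  Case 2: J = (π × 0.07341^4) / 2 = 4.562 × 10⁻⁵ m⁴
  Case 3: J = (π × 0.09921^4) / 2 = 0.0001522 m⁴
Ordering: 0.0001522 m⁴ (case 3) > 0.0001436 m⁴ (case 1) > 4.562 × 10⁻⁵ m⁴ (case 2)
Final answer: 3, 1, 2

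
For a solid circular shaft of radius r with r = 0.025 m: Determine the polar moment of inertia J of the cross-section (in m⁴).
Model: a solid circular shaft of radius r, so J = (π·r^4) / 2.
Substitute:
  J = (π × 0.025^4) / 2
  J = 6.136 × 10⁻⁷ m⁴
Final answer: J = 6.136 × 10⁻⁷ m⁴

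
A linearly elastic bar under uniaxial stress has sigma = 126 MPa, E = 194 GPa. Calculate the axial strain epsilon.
Model: a linearly elastic bar under uniaxial stress, so epsilon = sigma / E.
Convert to SI units:
  sigma = 126 MPa = 1.26 × 10⁸ Pa
  E = 194 GPa = 1.94 × 10¹¹ Pa
Substitute:
  epsilon = (1.26 × 10⁸) / (1.94 × 10¹¹)
  epsilon = 0.0006495
Final answer: epsilon = 0.0006495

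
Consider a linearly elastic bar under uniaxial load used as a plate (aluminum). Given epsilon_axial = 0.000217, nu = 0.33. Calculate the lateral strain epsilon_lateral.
Model: a linearly elastic bar under uniaxial load, so epsilon_lateral = -nu·epsilon_axial.
Substitute:
  epsilon_lateral = -(0.33 × 0.000217)
  epsilon_lateral = -7.161 × 10⁻⁵
Final answer: epsilon_lateral = -7.161 × 10⁻⁵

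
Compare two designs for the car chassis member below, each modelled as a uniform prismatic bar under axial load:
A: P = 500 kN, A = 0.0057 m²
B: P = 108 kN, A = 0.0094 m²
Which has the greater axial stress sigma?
Model: a uniform prismatic bar under axial load, so sigma = P / A (SI units).
  A: sigma = 500000 / 0.0057 = 8.772 × 10⁷ Pa = 87.72 MPa
  B: sigma = 108000 / 0.0094 = 1.149 × 10⁷ Pa = 11.49 MPa
87.72 MPa > 11.49 MPa, so A is larger.
Final answer: A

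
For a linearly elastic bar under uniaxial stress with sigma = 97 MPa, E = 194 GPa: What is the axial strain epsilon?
Model: a linearly elastic bar under uniaxial stress, so epsilon = sigma / E.
Convert to SI units:
  sigma = 97 MPa = 9.7 × 10⁷ Pa
  E = 194 GPa = 1.94 × 10¹¹ Pa
Substitute:
  epsilon = (9.7 × 10⁷) / (1.94 × 10¹¹)
  epsilon = 0.0005
Final answer: epsilon = 0.0005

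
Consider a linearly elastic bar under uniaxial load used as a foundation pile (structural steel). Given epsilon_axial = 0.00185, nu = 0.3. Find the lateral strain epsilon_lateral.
Model: a linearly elastic bar under uniaxial load, so epsilon_lateral = -nu·epsilon_axial.
Substitute:
  epsilon_lateral = -(0.3 × 0.00185)
  epsilon_lateral = -0.000555
Final answer: epsilon_lateral = -0.000555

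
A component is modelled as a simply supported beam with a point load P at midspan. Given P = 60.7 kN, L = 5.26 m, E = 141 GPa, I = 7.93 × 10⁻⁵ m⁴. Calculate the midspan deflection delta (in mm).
Model: a simply supported beam with a point load P at midspan, so delta = (P·L^3) / (48·E·I).
Convert to SI units:
  P = 60.7 kN = 60700 N
  E = 141 GPa = 1.41 × 10¹¹ Pa
Substitute:
  delta = (60700 × 5.26^3) / (48 × (1.41 × 10¹¹) × (7.93 × 10⁻⁵))
  delta = 0.01646 m
Convert: delta = 0.01646 m = 16.46 mm
Final answer: delta = 16.46 mm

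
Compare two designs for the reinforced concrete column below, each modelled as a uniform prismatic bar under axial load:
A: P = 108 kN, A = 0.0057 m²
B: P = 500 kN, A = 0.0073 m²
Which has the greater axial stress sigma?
Model: a uniform prismatic bar under axial load, so sigma = P / A (SI units).
  A: sigma = 108000 / 0.0057 = 1.895 × 10⁷ Pa = 18.95 MPa
  B: sigma = 500000 / 0.0073 = 6.849 × 10⁷ Pa = 68.49 MPa
68.49 MPa > 18.95 MPa, so B is larger.
Final answer: B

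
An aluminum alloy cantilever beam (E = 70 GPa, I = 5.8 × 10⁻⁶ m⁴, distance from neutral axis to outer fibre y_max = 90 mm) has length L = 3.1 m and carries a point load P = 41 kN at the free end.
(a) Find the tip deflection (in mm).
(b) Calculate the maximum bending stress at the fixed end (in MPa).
(a) Tip deflection of a cantilever with an end point load: δ = P·L^3 / (3·E·I). Convert P = 41 kN = 41000 N, E = 70 GPa = 7 × 10¹⁰ Pa.
  δ = (41000 × 3.1^3) / (3 × (7 × 10¹⁰) × (5.8 × 10⁻⁶)) = 1.003 m = 1003 mm
(b) Maximum bending moment at the fixed end: M = P·L = 41000 × 3.1 = 127100 N·m. Convert y_max = 90 mm = 0.09 m.
  σ = M·y_max / I = (127100 × 0.09) / (5.8 × 10⁻⁶) = 1.972 × 10⁹ Pa = 1972 MPa
Final answer: (a) δ = 1003 mm, (b) σ = 1972 MPa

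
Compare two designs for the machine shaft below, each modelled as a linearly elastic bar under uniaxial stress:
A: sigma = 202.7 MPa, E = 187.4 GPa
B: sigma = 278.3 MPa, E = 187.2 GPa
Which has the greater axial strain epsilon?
Model: a linearly elastic bar under uniaxial stress, so epsilon = sigma / E (SI units).
  A: epsilon = (2.027 × 10⁸) / (1.874 × 10¹¹) = 0.001082
  B: epsilon = (2.783 × 10⁸) / (1.872 × 10¹¹) = 0.001487
0.001487 > 0.001082, so B is larger.
Final answer: B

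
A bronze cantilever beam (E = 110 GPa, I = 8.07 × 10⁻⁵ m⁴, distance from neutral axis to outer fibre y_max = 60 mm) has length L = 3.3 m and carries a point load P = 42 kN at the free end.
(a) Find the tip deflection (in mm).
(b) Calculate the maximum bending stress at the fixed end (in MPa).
(a) Tip deflection of a cantilever with an end point load: δ = P·L^3 / (3·E·I). Convert P = 42 kN = 42000 N, E = 110 GPa = 1.1 × 10¹¹ Pa.
  δ = (42000 × 3.3^3) / (3 × (1.1 × 10¹¹) × (8.07 × 10⁻⁵)) = 0.05668 m = 56.68 mm
(b) Maximum bending moment at the fixed end: M = P·L = 42000 × 3.3 = 138600 N·m. Convert y_max = 60 mm = 0.06 m.
  σ = M·y_max / I = (138600 × 0.06) / (8.07 × 10⁻⁵) = 1.03 × 10⁸ Pa = 103 MPa
Final answer: (a) δ = 56.68 mm, (b) σ = 103 MPa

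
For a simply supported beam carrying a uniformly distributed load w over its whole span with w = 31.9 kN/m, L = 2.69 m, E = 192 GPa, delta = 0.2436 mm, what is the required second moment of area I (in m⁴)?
Model: a simply supported beam carrying a uniformly distributed load w over its whole span, so delta = (5·w·L^4) / (384·E·I).
Solve for I: I = (5·w·L^4) / (384·delta·E).
Convert to SI units:
  w = 31.9 kN/m = 31900 N/m
  E = 192 GPa = 1.92 × 10¹¹ Pa
  delta = 0.2436 mm = 0.0002436 m
Substitute:
  I = (5 × 31900 × 2.69^4) / (384 × 0.0002436 × (1.92 × 10¹¹))
  I = 0.000465 m⁴
Final answer: I = 0.000465 m⁴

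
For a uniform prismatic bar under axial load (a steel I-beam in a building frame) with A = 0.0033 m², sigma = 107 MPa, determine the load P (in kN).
Model: a uniform prismatic bar under axial load, so sigma = P / A.
Solve for P: P = sigma·A.
Convert to SI units:
  sigma = 107 MPa = 1.07 × 10⁸ Pa
Substitute:
  P = (1.07 × 10⁸) × 0.0033
  P = 353100 N
Convert: P = 353100 N = 353.1 kN
Final answer: P = 353.1 kN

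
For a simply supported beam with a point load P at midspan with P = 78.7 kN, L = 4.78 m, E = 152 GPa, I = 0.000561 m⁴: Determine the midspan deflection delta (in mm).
Model: a simply supported beam with a point load P at midspan, so delta = (P·L^3) / (48·E·I).
Convert to SI units:
  P = 78.7 kN = 78700 N
  E = 152 GPa = 1.52 × 10¹¹ Pa
Substitute:
  delta = (78700 × 4.78^3) / (48 × (1.52 × 10¹¹) × 0.000561)
  delta = 0.0021 m
Convert: delta = 0.0021 m = 2.1 mm
Final answer: delta = 2.1 mm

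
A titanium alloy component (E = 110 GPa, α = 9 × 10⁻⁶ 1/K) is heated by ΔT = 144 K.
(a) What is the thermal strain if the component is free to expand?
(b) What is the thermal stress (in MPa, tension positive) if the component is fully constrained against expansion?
(a) Free thermal strain ε_th = α·ΔT = (9 × 10⁻⁶) × 144 = 0.001296
(b) Fully constrained, the expansion is suppressed, so σ = -E·α·ΔT. Convert E = 110 GPa = 1.1 × 10¹¹ Pa.
  σ = -(1.1 × 10¹¹) × (9 × 10⁻⁶) × 144 = -1.426 × 10⁸ Pa = -142.6 MPa (compressive)
Final answer: (a) ε_th = 0.001296, (b) σ = -142.6 MPa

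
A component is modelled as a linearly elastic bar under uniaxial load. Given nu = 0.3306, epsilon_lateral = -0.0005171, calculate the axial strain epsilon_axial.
Model: a linearly elastic bar under uniaxial load, so epsilon_lateral = -nu·epsilon_axial.
Solve for epsilon_axial: epsilon_axial = -epsilon_lateral / nu.
Substitute:
  epsilon_axial = -(-0.0005171) / 0.3306
  epsilon_axial = 0.001564
Final answer: epsilon_axial = 0.001564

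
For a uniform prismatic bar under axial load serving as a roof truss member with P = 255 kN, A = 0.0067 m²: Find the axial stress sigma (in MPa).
Model: a uniform prismatic bar under axial load, so sigma = P / A.
Convert to SI units:
  P = 255 kN = 255000 N
Substitute:
  sigma = 255000 / 0.0067
  sigma = 3.806 × 10⁷ Pa
Convert: sigma = 3.806 × 10⁷ Pa = 38.06 MPa
Final answer: sigma = 38.06 MPa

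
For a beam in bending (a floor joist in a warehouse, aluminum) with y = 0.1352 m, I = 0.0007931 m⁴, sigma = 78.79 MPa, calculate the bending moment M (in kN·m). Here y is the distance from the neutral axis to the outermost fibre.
Model: a beam in bending, so sigma = (M·y) / I.
Solve for M: M = (sigma·I) / y.
Convert to SI units:
  sigma = 78.79 MPa = 7.879 × 10⁷ Pa
Substitute:
  M = ((7.879 × 10⁷) × 0.0007931) / 0.1352
  M = 462200 N·m
Convert: M = 462200 N·m = 462.2 kN·m
Final answer: M = 462.2 kN·m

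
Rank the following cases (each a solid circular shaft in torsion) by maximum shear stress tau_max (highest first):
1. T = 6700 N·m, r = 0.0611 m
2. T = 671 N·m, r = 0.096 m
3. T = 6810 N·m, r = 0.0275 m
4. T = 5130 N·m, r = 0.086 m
Model: a solid circular shaft in torsion, so tau_max = (2·T) / (π·r^3) (SI units).
  Case 1: tau_max = (2 × 6700) / (π × 0.0611^3) = 1.87 × 10⁷ Pa = 18.7 MPa
  Case 2: tau_max = (2 × 671) / (π × 0.096^3) = 482800 Pa = 0.4828 MPa
  Case 3: tau_max = (2 × 6810) / (π × 0.0275^3) = 2.085 × 10⁸ Pa = 208.5 MPa
  Case 4: tau_max = (2 × 5130) / (π × 0.086^3) = 5.135 × 10⁶ Pa = 5.135 MPa
Ordering: 208.5 MPa (case 3) > 18.7 MPa (case 1) > 5.135 MPa (case 4) > 0.4828 MPa (case 2)
Final answer: 3, 1, 4, 2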